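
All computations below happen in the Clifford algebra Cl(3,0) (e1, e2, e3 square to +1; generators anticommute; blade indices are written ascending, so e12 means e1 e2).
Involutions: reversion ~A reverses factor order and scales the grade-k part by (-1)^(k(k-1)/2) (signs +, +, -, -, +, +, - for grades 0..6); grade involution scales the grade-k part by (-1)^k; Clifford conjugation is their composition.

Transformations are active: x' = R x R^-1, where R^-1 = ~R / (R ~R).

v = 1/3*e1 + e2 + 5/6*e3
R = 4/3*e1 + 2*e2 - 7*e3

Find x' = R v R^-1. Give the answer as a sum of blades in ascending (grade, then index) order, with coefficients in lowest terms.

~R = 4/3*e1 + 2*e2 - 7*e3, and R ~R = 493/9, so R^-1 = ~R / (493/9).
R v = -61/18 + 2/3*e12 + 31/9*e13 + 26/3*e23
Answer: -737/1479*e1 - 615/493*e2 + 97/2958*e3


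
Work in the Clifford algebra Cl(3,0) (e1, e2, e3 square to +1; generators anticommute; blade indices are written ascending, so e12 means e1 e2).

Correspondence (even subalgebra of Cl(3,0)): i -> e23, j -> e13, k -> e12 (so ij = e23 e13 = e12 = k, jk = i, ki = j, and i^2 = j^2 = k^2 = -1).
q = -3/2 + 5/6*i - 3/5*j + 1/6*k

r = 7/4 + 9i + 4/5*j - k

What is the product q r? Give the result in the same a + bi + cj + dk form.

In blades: q = -3/2 + 1/6*e12 - 3/5*e13 + 5/6*e23, r = 7/4 - e12 + 4/5*e13 + 9*e23.
Distribute q over r term by term (generator squares from the signature, products reordered to ascending indices): (-3/2)*r = -21/8 + 3/2*e12 - 6/5*e13 - 27/2*e23; (1/6*e12)*r = 1/6 + 7/24*e12 + 3/2*e13 - 2/15*e23; (-3/5*e13)*r = 12/25 + 27/5*e12 - 21/20*e13 + 3/5*e23; (5/6*e23)*r = -15/2 + 2/3*e12 + 5/6*e13 + 35/24*e23.
Sum: -5687/600 + 943/120*e12 + 1/12*e13 - 463/40*e23; translating back through the correspondence:
Answer: -5687/600 - 463/40*i + 1/12*j + 943/120*k


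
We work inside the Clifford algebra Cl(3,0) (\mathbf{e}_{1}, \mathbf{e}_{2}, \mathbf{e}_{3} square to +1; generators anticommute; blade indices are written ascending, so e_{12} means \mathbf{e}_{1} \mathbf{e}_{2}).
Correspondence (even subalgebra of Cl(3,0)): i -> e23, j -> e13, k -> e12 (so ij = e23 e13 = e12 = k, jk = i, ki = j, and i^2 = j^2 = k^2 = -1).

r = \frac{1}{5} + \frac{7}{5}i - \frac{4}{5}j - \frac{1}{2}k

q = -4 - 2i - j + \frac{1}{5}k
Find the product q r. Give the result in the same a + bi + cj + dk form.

In blades: q = -4 + \frac{1}{5} e_{12} - e_{13} - 2 e_{23}, r = \frac{1}{5} - \frac{1}{2} e_{12} - \frac{4}{5} e_{13} + \frac{7}{5} e_{23}.
Distribute q over r term by term (generator squares from the signature, products reordered to ascending indices): (-4)*r = -\frac{4}{5} + 2 e_{12} + \frac{16}{5} e_{13} - \frac{28}{5} e_{23}; (\frac{1}{5} e_{12})*r = \frac{1}{10} + \frac{1}{25} e_{12} + \frac{7}{25} e_{13} + \frac{4}{25} e_{23}; (-e_{13})*r = -\frac{4}{5} + \frac{7}{5} e_{12} - \frac{1}{5} e_{13} + \frac{1}{2} e_{23}; (-2 e_{23})*r = \frac{14}{5} + \frac{8}{5} e_{12} - e_{13} - \frac{2}{5} e_{23}.
Sum: \frac{13}{10} + \frac{126}{25} e_{12} + \frac{57}{25} e_{13} - \frac{267}{50} e_{23}; translating back through the correspondence:
Answer: \frac{13}{10} - \frac{267}{50}i + \frac{57}{25}j + \frac{126}{25}k


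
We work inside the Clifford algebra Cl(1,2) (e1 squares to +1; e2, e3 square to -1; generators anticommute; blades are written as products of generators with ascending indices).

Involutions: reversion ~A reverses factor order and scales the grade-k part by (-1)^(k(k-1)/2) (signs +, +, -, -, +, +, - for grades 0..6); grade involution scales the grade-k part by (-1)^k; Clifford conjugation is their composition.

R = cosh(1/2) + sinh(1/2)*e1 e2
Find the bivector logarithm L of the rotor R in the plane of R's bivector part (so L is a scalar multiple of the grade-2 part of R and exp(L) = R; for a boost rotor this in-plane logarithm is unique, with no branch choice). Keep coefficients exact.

The scalar part of R is cosh(1/2), which determines |rapidity| via cosh; the sign lives in the bivector part, and pairing them (bivector part over sinh of the rapidity = the plane) gives the unique in-plane L = rapidity * plane.
Concretely: cosh(rapidity) = cosh(1/2) gives rapidity = ±1/2, and since rapidity/sinh(rapidity) is even the sign is immaterial: L = (rapidity/sinh(rapidity)) * <R>_2 = (1/(2*sinh(1/2))) * <R>_2.
Answer: 1/2*e1 e2


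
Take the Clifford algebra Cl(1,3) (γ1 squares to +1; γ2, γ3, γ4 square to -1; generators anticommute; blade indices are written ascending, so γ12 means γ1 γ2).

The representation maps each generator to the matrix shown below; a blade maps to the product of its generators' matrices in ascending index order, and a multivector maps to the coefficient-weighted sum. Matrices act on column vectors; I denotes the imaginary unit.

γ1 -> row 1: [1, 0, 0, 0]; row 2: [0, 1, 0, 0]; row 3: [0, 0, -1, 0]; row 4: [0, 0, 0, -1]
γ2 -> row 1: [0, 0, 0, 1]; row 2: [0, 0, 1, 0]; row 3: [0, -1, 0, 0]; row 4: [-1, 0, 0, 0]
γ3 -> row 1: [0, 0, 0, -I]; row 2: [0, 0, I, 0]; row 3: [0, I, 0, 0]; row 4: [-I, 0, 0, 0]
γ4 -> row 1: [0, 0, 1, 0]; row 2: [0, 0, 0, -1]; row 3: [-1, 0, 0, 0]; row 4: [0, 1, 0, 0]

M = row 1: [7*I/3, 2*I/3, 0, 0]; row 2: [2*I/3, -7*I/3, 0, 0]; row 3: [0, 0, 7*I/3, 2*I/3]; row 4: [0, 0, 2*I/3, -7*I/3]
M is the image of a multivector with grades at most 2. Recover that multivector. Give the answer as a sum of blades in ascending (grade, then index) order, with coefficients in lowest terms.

Method: the blade images are trace-orthogonal — tr(rho(e_A) rho(e_B)^-1) = 4 if A = B and 0 otherwise — and rho(e_A)^-1 = (e_A)^2 * rho(e_A) with (e_A)^2 = +1 or -1, so the coefficient of e_A in the preimage is (e_A)^2 * tr(M rho(e_A))/4.
Nonzero projections over blades of grade <= 2: γ23: (γ23)^2 = -1, tr(M rho(γ23)) = 28/3, coefficient -7/3; γ34: (γ34)^2 = -1, tr(M rho(γ34)) = 8/3, coefficient -2/3. Every other blade of grade <= 2 projects to 0.
Answer: -7/3*γ23 - 2/3*γ34


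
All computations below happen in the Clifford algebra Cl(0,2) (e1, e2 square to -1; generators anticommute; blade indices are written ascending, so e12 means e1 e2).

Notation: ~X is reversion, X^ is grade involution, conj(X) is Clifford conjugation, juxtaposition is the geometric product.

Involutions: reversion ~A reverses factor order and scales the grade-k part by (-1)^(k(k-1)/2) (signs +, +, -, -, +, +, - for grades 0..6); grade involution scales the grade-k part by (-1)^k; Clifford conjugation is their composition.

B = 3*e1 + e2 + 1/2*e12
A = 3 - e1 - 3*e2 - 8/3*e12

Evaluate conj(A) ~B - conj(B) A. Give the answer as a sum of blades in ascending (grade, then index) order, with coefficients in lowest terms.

first term: -14/3 + 29/6*e1 + 23/2*e2 - 19/2*e12
second term: -22/3 - 47/6*e1 - 21/2*e2 + 13/2*e12
Answer: 8/3 + 38/3*e1 + 22*e2 - 16*e12


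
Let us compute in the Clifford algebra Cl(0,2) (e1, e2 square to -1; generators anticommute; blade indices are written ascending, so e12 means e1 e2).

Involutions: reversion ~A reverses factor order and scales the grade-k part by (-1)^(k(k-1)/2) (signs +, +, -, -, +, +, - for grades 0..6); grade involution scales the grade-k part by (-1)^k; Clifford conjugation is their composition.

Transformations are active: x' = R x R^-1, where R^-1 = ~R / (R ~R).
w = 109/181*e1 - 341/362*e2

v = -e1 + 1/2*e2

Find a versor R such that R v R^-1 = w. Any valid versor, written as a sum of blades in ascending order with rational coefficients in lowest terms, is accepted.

Equal squares first: v^2 = w^2 = -5/4. Then v + w = -72/181*e1 - 80/181*e2 is a versor taking v to w, provided it is invertible.
Answer: -72/181*e1 - 80/181*e2


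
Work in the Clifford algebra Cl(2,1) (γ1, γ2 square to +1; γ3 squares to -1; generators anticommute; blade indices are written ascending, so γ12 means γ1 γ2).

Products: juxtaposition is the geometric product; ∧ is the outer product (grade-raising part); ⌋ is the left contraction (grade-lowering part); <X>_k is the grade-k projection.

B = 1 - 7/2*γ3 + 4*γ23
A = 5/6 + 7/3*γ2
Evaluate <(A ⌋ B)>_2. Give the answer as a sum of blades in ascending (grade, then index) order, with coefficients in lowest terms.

step 1: 5/6 + 77/12*γ3 + 10/3*γ23
step 2: 10/3*γ23
Answer: 10/3*γ23


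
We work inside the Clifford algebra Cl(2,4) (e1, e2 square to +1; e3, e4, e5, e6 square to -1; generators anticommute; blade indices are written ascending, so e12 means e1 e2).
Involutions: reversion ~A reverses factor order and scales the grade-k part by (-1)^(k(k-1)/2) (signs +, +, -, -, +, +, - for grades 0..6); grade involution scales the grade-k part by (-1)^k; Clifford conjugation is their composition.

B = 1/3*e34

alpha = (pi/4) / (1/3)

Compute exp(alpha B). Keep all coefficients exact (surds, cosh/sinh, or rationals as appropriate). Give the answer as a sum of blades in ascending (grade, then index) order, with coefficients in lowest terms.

B^2 = (1/3)^2*(e34)^2 = 1/9*(-1) = -1/9 (a basis 2-blade squares to minus the product of its generators' squares).
B^2 = -1/9 — a negative square means the series sums to a rotation: l = 1/3, alpha*l = pi/4, so exp(alpha B) = cos(pi/4) + (sin(pi/4)/(1/3))*B = sqrt(2)/2 + (3*sqrt(2)/2)*B.
Answer: sqrt(2)/2 + sqrt(2)/2*e34


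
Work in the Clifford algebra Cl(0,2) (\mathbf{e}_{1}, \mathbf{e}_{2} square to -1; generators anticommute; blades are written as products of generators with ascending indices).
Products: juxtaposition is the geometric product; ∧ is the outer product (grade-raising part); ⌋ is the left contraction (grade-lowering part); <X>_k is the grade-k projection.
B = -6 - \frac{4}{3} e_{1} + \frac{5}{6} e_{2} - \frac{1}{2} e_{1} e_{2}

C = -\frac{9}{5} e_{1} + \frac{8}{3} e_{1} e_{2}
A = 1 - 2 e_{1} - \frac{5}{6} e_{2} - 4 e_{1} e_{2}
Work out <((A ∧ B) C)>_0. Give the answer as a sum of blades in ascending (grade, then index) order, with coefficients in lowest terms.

step 1: -6 + \frac{32}{3} e_{1} + \frac{35}{6} e_{2} + \frac{373}{18} e_{1} e_{2}
step 2: -\frac{4868}{135} + \frac{1186}{45} e_{1} - \frac{5917}{90} e_{2} - \frac{11}{2} e_{1} e_{2}
step 3: -\frac{4868}{135}
Answer: -\frac{4868}{135}


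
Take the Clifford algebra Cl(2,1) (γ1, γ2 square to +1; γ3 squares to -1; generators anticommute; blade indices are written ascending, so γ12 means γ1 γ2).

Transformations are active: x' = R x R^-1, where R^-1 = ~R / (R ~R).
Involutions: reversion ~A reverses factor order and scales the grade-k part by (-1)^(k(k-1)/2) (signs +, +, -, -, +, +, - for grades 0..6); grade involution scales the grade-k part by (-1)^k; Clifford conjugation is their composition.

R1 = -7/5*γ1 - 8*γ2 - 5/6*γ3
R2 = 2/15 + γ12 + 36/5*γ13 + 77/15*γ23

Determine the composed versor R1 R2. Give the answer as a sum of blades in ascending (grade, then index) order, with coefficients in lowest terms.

Distribute over the terms of R1 (each basis-blade product reordered to ascending indices, repeated generators contracted through their squares):
(-7/5*γ1) R2 = -14/75*γ1 - 7/5*γ2 - 252/25*γ3 - 539/75*γ123
(-8*γ2) R2 = 8*γ1 - 16/15*γ2 - 616/15*γ3 + 288/5*γ123
(-5/6*γ3) R2 = -6*γ1 - 77/18*γ2 - 1/9*γ3 - 5/6*γ123
Summing the partial products and collecting blades:
Answer: 136/75*γ1 - 607/90*γ2 - 11533/225*γ3 + 2479/50*γ123


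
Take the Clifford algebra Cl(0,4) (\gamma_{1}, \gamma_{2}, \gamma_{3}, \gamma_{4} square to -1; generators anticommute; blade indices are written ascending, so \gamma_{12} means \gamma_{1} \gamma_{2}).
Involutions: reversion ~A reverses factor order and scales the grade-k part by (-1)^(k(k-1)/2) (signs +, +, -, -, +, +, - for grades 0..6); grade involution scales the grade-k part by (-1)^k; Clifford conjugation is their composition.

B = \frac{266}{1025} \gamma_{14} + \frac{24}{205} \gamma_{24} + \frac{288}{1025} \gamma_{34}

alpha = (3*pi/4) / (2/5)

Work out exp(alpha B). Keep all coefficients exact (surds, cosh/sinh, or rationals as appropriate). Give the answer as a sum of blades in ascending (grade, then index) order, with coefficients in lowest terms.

B^2 term by term: the squares give (\frac{266}{1025})^2*(\gamma_{14})^2 + (\frac{24}{205})^2*(\gamma_{24})^2 + (\frac{288}{1025})^2*(\gamma_{34})^2 = \frac{70756}{1050625}*(-1) + \frac{576}{42025}*(-1) + \frac{82944}{1050625}*(-1) = -\frac{4}{25} (each basis 2-blade squares to minus the product of its generators' squares); cross terms between blades sharing an index anticommute and cancel. So B^2 = -\frac{4}{25}.
B^2 = -\frac{4}{25} — circular case — the even/odd split gives cos and sin: l = \frac{2}{5}, alpha*l = \frac{3 \pi}{4}, so exp(alpha B) = cos(\frac{3 \pi}{4}) + (sin(\frac{3 \pi}{4})/(\frac{2}{5}))*B = - \frac{\sqrt{2}}{2} + (\frac{5 \sqrt{2}}{4})*B.
Answer: - \frac{\sqrt{2}}{2} + \frac{133 \sqrt{2}}{410} \gamma_{14} + \frac{6 \sqrt{2}}{41} \gamma_{24} + \frac{72 \sqrt{2}}{205} \gamma_{34}


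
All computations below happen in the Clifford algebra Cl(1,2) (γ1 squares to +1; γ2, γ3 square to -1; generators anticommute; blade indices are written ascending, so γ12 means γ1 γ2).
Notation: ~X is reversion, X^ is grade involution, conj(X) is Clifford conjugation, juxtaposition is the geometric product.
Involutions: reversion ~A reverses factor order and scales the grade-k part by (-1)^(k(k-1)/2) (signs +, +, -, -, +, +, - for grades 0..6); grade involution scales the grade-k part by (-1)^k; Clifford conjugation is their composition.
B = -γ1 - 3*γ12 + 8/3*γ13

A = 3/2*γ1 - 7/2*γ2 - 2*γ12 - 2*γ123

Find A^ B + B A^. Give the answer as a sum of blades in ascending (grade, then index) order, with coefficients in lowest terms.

first term: 15/2 - 21/2*γ1 - 17/6*γ2 - 10*γ3 + 7/2*γ12 + 10/3*γ23 - 28/3*γ123
second term: 15/2 + 21/2*γ1 - 47/6*γ2 - 2*γ3 - 7/2*γ12 - 22/3*γ23 - 28/3*γ123
Answer: 15 - 32/3*γ2 - 12*γ3 - 4*γ23 - 56/3*γ123


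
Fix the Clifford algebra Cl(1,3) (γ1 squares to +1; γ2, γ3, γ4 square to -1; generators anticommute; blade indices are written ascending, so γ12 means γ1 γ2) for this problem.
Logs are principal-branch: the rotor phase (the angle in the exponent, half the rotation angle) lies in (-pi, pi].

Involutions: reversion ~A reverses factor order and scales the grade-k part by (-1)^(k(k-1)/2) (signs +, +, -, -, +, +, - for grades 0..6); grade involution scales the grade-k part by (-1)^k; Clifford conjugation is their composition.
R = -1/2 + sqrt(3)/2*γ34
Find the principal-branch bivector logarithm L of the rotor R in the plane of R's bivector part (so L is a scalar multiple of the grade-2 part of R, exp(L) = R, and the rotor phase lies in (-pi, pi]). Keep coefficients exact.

The scalar part of R is -1/2, which pins the rotor phase on the principal branch; dividing the bivector part by the sine of that phase recovers the unit plane, and L is the phase times that plane.
Concretely: cos(phase) = -1/2 gives phase = ±2*pi/3, and since phase/sin(phase) is even the sign is immaterial: L = (phase/sin(phase)) * <R>_2 = (4*sqrt(3)*pi/9) * <R>_2.
Answer: 2*pi/3*γ34


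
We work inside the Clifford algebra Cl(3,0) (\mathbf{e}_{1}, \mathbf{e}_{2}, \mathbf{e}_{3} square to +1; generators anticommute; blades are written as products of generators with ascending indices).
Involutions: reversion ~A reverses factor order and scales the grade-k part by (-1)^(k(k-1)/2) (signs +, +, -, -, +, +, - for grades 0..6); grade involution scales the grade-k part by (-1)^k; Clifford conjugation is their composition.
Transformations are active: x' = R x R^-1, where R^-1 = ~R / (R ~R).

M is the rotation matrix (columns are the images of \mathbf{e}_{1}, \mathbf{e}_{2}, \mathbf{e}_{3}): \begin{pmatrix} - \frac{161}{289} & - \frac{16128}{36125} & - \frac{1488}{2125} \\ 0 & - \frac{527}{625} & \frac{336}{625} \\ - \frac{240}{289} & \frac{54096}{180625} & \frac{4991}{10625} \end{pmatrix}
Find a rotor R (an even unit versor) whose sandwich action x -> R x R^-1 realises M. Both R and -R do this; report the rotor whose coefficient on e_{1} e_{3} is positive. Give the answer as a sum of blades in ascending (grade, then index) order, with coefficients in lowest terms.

Method: write R = a + b12*e_{1} e_{2} + b13*e_{1} e_{3} + b23*e_{2} e_{3} with a^2 + b12^2 + b13^2 + b23^2 = 1 (so R^-1 = ~R). Expanding the columns R e_j ~R gives tr M = 4a^2 - 1 and, from the antisymmetric part, M21 - M12 = -4a*b12, M13 - M31 = 4a*b13, M32 - M23 = -4a*b23.
Here tr M = -\frac{168081}{180625}, so a^2 = (1 + tr M)/4 = \frac{3136}{180625} and a = ±\frac{56}{425}. Taking a = \frac{56}{425}: M21 - M12 = \frac{16128}{36125}, M13 - M31 = \frac{4704}{36125}, M32 - M23 = -\frac{43008}{180625}, giving b12 = -\frac{72}{85}, b13 = \frac{21}{85}, b23 = \frac{192}{425}, i.e. R = \frac{56}{425} - \frac{72}{85} e_{1} e_{2} + \frac{21}{85} e_{1} e_{3} + \frac{192}{425} e_{2} e_{3}.
Its e_{1} e_{3} coefficient is already positive.
Answer: \frac{56}{425} - \frac{72}{85} e_{1} e_{2} + \frac{21}{85} e_{1} e_{3} + \frac{192}{425} e_{2} e_{3}. Recall the cover is two-to-one: with M of trace -\frac{168081}{180625}, both preimages act alike, and the stated e_{1} e_{3} sign chooses the sheet.


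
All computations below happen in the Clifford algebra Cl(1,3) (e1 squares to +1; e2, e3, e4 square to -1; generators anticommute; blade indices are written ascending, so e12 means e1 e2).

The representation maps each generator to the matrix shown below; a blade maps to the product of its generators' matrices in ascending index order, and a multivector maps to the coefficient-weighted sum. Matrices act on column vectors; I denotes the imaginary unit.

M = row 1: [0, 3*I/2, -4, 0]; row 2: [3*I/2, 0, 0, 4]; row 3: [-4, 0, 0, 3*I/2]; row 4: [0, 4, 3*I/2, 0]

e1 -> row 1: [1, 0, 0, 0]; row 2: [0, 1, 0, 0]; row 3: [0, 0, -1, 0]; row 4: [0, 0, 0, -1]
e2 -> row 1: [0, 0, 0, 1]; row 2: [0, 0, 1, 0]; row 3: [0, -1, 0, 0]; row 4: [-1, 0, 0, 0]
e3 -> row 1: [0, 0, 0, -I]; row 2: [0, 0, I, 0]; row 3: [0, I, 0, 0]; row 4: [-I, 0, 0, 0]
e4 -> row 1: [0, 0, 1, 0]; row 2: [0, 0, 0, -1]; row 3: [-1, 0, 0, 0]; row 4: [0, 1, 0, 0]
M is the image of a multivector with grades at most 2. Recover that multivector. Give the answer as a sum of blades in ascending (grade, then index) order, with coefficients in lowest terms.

Method: the blade images are trace-orthogonal — tr(rho(e_A) rho(e_B)^-1) = 4 if A = B and 0 otherwise — and rho(e_A)^-1 = (e_A)^2 * rho(e_A) with (e_A)^2 = +1 or -1, so the coefficient of e_A in the preimage is (e_A)^2 * tr(M rho(e_A))/4.
Nonzero projections over blades of grade <= 2: e14: (e14)^2 = +1, tr(M rho(e14)) = -16, coefficient -4; e34: (e34)^2 = -1, tr(M rho(e34)) = 6, coefficient -3/2. Every other blade of grade <= 2 projects to 0.
Answer: -4*e14 - 3/2*e34


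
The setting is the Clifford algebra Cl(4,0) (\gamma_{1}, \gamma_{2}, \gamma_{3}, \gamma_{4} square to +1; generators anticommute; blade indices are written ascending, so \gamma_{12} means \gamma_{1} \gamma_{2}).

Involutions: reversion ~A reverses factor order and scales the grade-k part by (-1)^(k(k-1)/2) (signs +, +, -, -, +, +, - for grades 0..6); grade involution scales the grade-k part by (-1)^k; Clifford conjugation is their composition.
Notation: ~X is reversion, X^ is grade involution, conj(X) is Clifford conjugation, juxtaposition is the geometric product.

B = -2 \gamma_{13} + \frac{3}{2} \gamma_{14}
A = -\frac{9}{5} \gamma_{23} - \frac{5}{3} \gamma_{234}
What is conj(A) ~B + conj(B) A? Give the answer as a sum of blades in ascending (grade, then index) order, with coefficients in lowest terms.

first term: \frac{18}{5} \gamma_{12} - \frac{5}{2} \gamma_{123} - \frac{10}{3} \gamma_{124} - \frac{27}{10} \gamma_{1234}
second term: \frac{18}{5} \gamma_{12} + \frac{5}{2} \gamma_{123} + \frac{10}{3} \gamma_{124} + \frac{27}{10} \gamma_{1234}
Answer: \frac{36}{5} \gamma_{12}


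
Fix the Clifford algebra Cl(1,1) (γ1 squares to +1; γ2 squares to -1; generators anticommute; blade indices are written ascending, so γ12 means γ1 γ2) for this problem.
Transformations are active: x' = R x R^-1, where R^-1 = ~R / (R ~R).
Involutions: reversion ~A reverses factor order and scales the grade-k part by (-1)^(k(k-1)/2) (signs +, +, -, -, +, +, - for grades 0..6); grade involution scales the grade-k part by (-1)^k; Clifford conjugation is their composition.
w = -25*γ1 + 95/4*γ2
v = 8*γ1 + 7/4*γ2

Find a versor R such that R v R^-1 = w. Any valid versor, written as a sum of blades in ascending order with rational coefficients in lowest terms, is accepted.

Here q(v) = q(w) = 975/16; the classical choice R = v + w = -17*γ1 + 51/2*γ2 then realises v -> w under the sandwich.
Answer: -17*γ1 + 51/2*γ2


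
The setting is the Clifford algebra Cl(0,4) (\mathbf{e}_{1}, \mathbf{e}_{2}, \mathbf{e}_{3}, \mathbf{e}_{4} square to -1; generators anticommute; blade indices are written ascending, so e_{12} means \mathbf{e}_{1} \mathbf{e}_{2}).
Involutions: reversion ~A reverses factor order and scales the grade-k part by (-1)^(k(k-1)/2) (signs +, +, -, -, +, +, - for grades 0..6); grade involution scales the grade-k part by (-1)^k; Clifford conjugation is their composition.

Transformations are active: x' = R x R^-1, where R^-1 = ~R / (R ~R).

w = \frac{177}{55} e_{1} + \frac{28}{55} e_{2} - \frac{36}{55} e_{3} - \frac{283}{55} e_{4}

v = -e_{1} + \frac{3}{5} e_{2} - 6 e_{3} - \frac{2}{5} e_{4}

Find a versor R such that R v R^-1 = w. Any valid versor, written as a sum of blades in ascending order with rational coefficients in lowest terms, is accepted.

Here q(v) = q(w) = -\frac{938}{25}; the classical choice R = v + w = \frac{122}{55} e_{1} + \frac{61}{55} e_{2} - \frac{366}{55} e_{3} - \frac{61}{11} e_{4} then realises v -> w under the sandwich.
Answer: \frac{122}{55} e_{1} + \frac{61}{55} e_{2} - \frac{366}{55} e_{3} - \frac{61}{11} e_{4}


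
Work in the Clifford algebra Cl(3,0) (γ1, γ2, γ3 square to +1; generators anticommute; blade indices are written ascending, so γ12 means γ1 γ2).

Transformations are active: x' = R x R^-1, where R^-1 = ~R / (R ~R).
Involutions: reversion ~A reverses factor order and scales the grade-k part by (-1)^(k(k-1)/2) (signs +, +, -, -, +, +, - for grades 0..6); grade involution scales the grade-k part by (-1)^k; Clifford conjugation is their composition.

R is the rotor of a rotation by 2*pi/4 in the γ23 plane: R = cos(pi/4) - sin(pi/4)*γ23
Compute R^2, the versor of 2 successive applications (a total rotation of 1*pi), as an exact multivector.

The rotor phase is half the rotation angle and phases add under composition, so 2 steps in the γ23 plane accumulate phase 2*(pi/4) = pi/2: R^2 = cos(pi/2) - sin(pi/2)*γ23.
cos(pi/2) = 0 and sin(pi/2) = 1, so R^2 = -γ23. The net rotation is 1*pi; the rotor keeps the half-angle phase exactly.
Answer: -γ23


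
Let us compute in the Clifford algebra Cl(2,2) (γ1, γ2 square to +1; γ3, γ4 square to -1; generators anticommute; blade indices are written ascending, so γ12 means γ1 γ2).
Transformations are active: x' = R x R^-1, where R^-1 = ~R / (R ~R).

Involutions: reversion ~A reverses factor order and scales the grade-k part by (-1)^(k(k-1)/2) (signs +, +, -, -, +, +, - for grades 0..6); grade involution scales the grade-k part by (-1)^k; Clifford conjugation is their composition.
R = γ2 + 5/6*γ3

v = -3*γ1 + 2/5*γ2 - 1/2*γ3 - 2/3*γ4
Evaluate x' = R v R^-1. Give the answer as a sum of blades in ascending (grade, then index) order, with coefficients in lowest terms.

~R = γ2 + 5/6*γ3, and R ~R = 11/36, so R^-1 = ~R / (11/36).
R v = 49/60 + 3*γ12 + 5/2*γ13 - 5/6*γ23 - 2/3*γ24 - 5/9*γ34
Answer: 3*γ1 + 272/55*γ2 + 109/22*γ3 + 2/3*γ4


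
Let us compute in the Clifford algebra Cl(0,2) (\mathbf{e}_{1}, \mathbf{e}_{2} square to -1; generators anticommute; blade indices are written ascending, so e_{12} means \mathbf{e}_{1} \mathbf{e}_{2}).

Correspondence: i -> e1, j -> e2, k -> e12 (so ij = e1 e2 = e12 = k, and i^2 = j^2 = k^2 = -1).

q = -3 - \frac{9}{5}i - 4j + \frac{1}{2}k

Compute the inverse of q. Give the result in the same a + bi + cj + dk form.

In blades: q = -3 - \frac{9}{5} e_{1} - 4 e_{2} + \frac{1}{2} e_{12}.
With qbar = -3 + \frac{9}{5} e_{1} + 4 e_{2} - \frac{1}{2} e_{12} (scalar fixed, mapped units negated), q qbar = \frac{2849}{100} (the sum of squared coefficients), so q^-1 = qbar / (\frac{2849}{100}) = -\frac{300}{2849} + \frac{180}{2849} e_{1} + \frac{400}{2849} e_{2} - \frac{50}{2849} e_{12}; translating back:
Answer: -\frac{300}{2849} + \frac{180}{2849}i + \frac{400}{2849}j - \frac{50}{2849}k


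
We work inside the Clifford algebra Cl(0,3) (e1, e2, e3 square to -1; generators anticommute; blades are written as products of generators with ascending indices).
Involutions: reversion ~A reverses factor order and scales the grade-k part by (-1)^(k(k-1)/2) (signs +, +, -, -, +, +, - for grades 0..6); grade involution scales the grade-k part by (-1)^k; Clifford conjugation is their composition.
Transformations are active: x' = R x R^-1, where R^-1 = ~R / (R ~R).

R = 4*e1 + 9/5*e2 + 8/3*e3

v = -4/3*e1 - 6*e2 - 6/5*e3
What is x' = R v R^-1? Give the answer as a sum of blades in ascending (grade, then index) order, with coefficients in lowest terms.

~R = 4*e1 + 9/5*e2 + 8/3*e3, and R ~R = -5929/225, so R^-1 = ~R / (-5929/225).
R v = 58/3 - 108/5*e1 e2 - 56/45*e1 e3 + 346/25*e2 e3
Answer: -80684/17787*e1 + 19914/5929*e2 - 80426/29645*e3


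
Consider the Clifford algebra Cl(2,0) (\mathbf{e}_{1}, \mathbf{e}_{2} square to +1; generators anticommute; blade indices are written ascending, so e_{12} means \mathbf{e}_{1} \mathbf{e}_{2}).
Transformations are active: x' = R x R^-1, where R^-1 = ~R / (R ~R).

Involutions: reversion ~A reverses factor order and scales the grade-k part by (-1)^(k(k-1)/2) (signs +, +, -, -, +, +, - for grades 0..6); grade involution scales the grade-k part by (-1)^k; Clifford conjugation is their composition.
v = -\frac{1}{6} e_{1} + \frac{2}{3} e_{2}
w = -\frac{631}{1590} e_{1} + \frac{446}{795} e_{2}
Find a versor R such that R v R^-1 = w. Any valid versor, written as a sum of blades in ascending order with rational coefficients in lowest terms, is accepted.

R = v + w = -\frac{448}{795} e_{1} + \frac{976}{795} e_{2} works: the equal norms (\frac{17}{36}) guarantee its sandwich swaps v into w.
Answer: -\frac{448}{795} e_{1} + \frac{976}{795} e_{2}


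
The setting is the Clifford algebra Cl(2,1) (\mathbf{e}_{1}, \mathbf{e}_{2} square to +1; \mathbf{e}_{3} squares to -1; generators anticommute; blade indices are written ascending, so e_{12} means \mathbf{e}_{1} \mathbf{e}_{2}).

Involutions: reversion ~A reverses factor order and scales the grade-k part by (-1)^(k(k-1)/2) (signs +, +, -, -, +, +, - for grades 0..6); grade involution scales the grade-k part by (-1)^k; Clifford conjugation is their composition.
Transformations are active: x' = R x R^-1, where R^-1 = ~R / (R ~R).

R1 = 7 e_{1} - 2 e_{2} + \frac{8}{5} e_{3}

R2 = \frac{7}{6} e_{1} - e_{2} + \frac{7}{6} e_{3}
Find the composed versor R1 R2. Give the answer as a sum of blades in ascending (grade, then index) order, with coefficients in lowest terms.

Distribute over the terms of R1 (each basis-blade product reordered to ascending indices, repeated generators contracted through their squares):
(7 e_{1}) R2 = \frac{49}{6} - 7 e_{12} + \frac{49}{6} e_{13}
(-2 e_{2}) R2 = 2 + \frac{7}{3} e_{12} - \frac{7}{3} e_{23}
(\frac{8}{5} e_{3}) R2 = -\frac{28}{15} - \frac{28}{15} e_{13} + \frac{8}{5} e_{23}
Summing the partial products and collecting blades:
Answer: \frac{83}{10} - \frac{14}{3} e_{12} + \frac{63}{10} e_{13} - \frac{11}{15} e_{23}


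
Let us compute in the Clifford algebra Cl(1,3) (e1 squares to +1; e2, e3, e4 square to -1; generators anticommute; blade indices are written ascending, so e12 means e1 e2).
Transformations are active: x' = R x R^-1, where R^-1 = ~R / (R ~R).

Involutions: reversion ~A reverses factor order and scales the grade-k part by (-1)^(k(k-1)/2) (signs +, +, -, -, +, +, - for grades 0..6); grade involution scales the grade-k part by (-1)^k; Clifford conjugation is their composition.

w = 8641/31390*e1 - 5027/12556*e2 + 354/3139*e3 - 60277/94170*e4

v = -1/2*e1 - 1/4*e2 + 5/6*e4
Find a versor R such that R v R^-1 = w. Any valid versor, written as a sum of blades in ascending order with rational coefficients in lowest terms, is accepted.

Why this works: both vectors square to -73/144, so q(v) = q(w) and R = v + w = -3527/15695*e1 - 4083/6278*e2 + 354/3139*e3 + 3033/15695*e4 carries v to w — its own direction survives, the complement (v - w)/2 flips.
Answer: -3527/15695*e1 - 4083/6278*e2 + 354/3139*e3 + 3033/15695*e4


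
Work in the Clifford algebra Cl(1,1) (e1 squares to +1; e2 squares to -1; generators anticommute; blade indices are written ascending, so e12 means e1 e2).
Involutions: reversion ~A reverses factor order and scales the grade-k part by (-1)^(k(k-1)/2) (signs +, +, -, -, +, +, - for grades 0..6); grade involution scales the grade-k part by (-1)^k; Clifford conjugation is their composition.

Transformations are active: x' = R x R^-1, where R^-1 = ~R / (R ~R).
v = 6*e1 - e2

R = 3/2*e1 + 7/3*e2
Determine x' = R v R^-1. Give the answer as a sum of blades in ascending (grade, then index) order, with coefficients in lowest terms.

~R = 3/2*e1 + 7/3*e2, and R ~R = -115/36, so R^-1 = ~R / (-115/36).
R v = 34/3 - 31/2*e12
Answer: -1914/115*e1 - 1789/115*e2


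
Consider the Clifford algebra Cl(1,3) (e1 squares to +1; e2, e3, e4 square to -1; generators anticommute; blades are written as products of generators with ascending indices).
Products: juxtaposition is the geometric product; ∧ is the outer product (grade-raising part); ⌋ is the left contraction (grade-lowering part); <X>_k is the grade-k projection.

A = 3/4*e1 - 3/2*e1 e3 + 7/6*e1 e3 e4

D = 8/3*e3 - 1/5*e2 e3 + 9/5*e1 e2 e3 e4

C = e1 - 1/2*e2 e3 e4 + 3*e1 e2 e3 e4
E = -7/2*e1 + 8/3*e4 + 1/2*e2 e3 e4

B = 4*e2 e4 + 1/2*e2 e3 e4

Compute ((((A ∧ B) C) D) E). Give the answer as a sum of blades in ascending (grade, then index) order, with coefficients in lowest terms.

step 1: 3*e1 e2 e4 + 51/8*e1 e2 e3 e4
step 2: -153/8 - 51/16*e1 + 9*e3 - 3/2*e1 e3 + 3*e2 e4 - 51/8*e2 e3 e4
step 3: -24 + 619/40*e1 - 9/5*e2 - 51*e3 - 51/40*e4 + 3/10*e1 e2 - 31/10*e1 e3 + 153/40*e2 e3 - 143/10*e2 e4 + 3/5*e3 e4 + 51/80*e1 e2 e3 - 81/5*e1 e2 e4 - 1099/80*e2 e3 e4 - 1377/40*e1 e2 e3 e4
step 4: -9221/160 + 5343/80*e1 + 2333/60*e2 - 98/5*e3 - 5273/80*e4 + 369/10*e1 e2 - 933/5*e1 e3 + 17513/480*e1 e4 + 16819/480*e2 e3 + 132/5*e2 e4 - 1351/10*e3 e4 + 6273/80*e1 e2 e3 + 493/10*e1 e2 e4 - 631/60*e1 e3 e4 - 9783/80*e2 e3 e4 - 6183/160*e1 e2 e3 e4
Answer: -9221/160 + 5343/80*e1 + 2333/60*e2 - 98/5*e3 - 5273/80*e4 + 369/10*e1 e2 - 933/5*e1 e3 + 17513/480*e1 e4 + 16819/480*e2 e3 + 132/5*e2 e4 - 1351/10*e3 e4 + 6273/80*e1 e2 e3 + 493/10*e1 e2 e4 - 631/60*e1 e3 e4 - 9783/80*e2 e3 e4 - 6183/160*e1 e2 e3 e4


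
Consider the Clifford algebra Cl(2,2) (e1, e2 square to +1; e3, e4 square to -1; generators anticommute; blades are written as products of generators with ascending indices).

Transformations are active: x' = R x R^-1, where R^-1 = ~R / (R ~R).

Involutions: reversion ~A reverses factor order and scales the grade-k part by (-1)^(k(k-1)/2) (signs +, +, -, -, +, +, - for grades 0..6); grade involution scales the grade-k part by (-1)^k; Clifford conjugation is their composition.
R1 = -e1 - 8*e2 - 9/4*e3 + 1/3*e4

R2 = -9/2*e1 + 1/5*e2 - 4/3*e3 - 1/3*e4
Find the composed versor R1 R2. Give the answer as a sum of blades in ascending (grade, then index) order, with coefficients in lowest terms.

Distribute over the terms of R1 (each basis-blade product reordered to ascending indices, repeated generators contracted through their squares):
(-e1) R2 = 9/2 - 1/5*e1 e2 + 4/3*e1 e3 + 1/3*e1 e4
(-8*e2) R2 = -8/5 - 36*e1 e2 + 32/3*e2 e3 + 8/3*e2 e4
(-9/4*e3) R2 = -3 - 81/8*e1 e3 + 9/20*e2 e3 + 3/4*e3 e4
(1/3*e4) R2 = 1/9 + 3/2*e1 e4 - 1/15*e2 e4 + 4/9*e3 e4
Summing the partial products and collecting blades:
Answer: 1/90 - 181/5*e1 e2 - 211/24*e1 e3 + 11/6*e1 e4 + 667/60*e2 e3 + 13/5*e2 e4 + 43/36*e3 e4


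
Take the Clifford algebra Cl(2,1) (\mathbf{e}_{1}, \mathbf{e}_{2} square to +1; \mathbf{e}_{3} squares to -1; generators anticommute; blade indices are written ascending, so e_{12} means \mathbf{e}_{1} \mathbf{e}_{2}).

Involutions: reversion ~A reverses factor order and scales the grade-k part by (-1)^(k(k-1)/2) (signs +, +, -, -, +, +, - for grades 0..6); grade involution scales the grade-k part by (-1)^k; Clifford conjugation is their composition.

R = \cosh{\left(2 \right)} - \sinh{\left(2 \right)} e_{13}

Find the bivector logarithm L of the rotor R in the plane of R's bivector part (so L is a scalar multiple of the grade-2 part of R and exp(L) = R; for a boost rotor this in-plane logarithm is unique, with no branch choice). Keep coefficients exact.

The scalar part of R is \cosh{\left(2 \right)}, which fixes the rapidity magnitude through cosh (cosh is even, so it cannot fix the sign — the bivector part carries that); dividing the bivector part by sinh of the rapidity gives the plane, and L = rapidity * plane, where the joint sign ambiguity of (rapidity, plane) cancels in the product.
Concretely: cosh(rapidity) = \cosh{\left(2 \right)} gives rapidity = ±2, and since rapidity/sinh(rapidity) is even the sign is immaterial: L = (rapidity/sinh(rapidity)) * <R>_2 = (\frac{2}{\sinh{\left(2 \right)}}) * <R>_2.
Answer: -2 e_{13}


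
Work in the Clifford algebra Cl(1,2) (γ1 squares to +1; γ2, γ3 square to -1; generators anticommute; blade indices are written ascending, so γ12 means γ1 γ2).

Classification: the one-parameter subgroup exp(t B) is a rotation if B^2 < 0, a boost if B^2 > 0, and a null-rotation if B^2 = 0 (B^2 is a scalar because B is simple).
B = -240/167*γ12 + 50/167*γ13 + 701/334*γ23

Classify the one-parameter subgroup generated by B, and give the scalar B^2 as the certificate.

B^2 term by term: the squares give (-240/167)^2*(γ12)^2 + (50/167)^2*(γ13)^2 + (701/334)^2*(γ23)^2 = 57600/27889*(+1) + 2500/27889*(+1) + 491401/111556*(-1) = -9/4 (each basis 2-blade squares to minus the product of its generators' squares); cross terms between blades sharing an index anticommute and cancel. So B^2 = -9/4.
Answer: rotation, certificate B^2 = -9/4. No conjugation can change B^2 = -9/4; the sign gives the class.


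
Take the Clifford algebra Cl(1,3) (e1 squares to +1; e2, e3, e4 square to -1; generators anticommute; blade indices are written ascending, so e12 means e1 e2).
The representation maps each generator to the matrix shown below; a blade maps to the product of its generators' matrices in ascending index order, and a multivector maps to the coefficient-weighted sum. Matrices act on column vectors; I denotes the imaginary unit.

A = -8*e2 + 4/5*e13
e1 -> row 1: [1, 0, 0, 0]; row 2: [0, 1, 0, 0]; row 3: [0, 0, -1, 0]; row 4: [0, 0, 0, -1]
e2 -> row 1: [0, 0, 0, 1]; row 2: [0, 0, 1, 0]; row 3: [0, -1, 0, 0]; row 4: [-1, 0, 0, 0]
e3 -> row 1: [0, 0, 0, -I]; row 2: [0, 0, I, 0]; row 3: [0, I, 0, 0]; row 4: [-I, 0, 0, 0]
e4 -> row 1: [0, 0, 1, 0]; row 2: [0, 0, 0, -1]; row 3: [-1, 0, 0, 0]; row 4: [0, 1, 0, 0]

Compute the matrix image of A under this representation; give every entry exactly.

Bivector images (products of the table entries): rho(e13) = rho(e1)rho(e3) = row 1: [0, 0, 0, -I]; row 2: [0, 0, I, 0]; row 3: [0, -I, 0, 0]; row 4: [I, 0, 0, 0].
M = (-8)*rho(e2) + (4/5)*rho(e13), summed entrywise:
Answer: row 1: [0, 0, 0, -8 - 4*I/5]; row 2: [0, 0, -8 + 4*I/5, 0]; row 3: [0, 8 - 4*I/5, 0, 0]; row 4: [8 + 4*I/5, 0, 0, 0]


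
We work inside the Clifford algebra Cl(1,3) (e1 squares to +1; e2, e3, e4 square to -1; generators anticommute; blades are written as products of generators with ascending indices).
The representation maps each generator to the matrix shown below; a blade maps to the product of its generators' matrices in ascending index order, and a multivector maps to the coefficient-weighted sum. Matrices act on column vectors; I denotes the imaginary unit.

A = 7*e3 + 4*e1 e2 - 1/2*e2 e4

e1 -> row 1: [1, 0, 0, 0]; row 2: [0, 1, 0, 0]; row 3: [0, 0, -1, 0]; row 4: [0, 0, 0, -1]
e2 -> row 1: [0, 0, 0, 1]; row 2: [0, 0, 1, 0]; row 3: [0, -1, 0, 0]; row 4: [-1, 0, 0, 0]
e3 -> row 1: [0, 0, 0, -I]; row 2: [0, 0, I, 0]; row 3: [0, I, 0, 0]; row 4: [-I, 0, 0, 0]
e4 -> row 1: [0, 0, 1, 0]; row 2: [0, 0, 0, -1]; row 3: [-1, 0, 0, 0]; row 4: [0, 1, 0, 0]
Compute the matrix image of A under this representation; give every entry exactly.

Bivector images (products of the table entries): rho(e1 e2) = rho(e1)rho(e2) = row 1: [0, 0, 0, 1]; row 2: [0, 0, 1, 0]; row 3: [0, 1, 0, 0]; row 4: [1, 0, 0, 0]; rho(e2 e4) = rho(e2)rho(e4) = row 1: [0, 1, 0, 0]; row 2: [-1, 0, 0, 0]; row 3: [0, 0, 0, 1]; row 4: [0, 0, -1, 0].
M = (7)*rho(e3) + (4)*rho(e1 e2) + (-1/2)*rho(e2 e4), summed entrywise:
Answer: row 1: [0, -1/2, 0, 4 - 7*I]; row 2: [1/2, 0, 4 + 7*I, 0]; row 3: [0, 4 + 7*I, 0, -1/2]; row 4: [4 - 7*I, 0, 1/2, 0]


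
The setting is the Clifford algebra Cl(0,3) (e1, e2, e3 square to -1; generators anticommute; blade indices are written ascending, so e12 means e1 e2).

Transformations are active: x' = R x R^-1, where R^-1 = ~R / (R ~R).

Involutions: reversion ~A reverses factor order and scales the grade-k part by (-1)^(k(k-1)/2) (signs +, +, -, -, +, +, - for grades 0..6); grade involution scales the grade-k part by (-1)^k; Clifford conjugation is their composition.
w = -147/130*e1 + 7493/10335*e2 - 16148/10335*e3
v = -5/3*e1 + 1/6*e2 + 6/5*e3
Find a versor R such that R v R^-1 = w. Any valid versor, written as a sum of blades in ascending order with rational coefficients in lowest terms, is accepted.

Take R = v + w = -1091/390*e1 + 18431/20670*e2 - 3746/10335*e3. Because q(v) = q(w) = -3821/900, conjugation by R sends v exactly to w.
Answer: -1091/390*e1 + 18431/20670*e2 - 3746/10335*e3


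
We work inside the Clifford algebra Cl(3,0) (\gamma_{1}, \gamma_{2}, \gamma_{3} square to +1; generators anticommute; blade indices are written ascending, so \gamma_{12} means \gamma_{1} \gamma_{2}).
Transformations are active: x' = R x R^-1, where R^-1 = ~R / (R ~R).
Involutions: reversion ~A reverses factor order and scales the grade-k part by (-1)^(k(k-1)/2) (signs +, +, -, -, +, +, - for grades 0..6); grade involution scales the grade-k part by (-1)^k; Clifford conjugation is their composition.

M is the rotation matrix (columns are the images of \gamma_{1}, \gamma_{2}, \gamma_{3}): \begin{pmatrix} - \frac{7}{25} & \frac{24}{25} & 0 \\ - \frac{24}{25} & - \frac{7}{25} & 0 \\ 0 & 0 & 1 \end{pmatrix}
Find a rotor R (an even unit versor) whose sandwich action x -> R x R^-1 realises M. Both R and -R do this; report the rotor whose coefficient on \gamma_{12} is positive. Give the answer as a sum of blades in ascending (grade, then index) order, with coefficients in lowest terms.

Method: write R = a + b12*\gamma_{12} + b13*\gamma_{13} + b23*\gamma_{23} with a^2 + b12^2 + b13^2 + b23^2 = 1 (so R^-1 = ~R). Expanding the columns R e_j ~R gives tr M = 4a^2 - 1 and, from the antisymmetric part, M21 - M12 = -4a*b12, M13 - M31 = 4a*b13, M32 - M23 = -4a*b23.
Here tr M = \frac{11}{25}, so a^2 = (1 + tr M)/4 = \frac{9}{25} and a = ±\frac{3}{5}. Taking a = \frac{3}{5}: M21 - M12 = -\frac{48}{25}, M13 - M31 = 0, M32 - M23 = 0, giving b12 = \frac{4}{5}, b13 = 0, b23 = 0, i.e. R = \frac{3}{5} + \frac{4}{5} \gamma_{12}.
Its \gamma_{12} coefficient is already positive.
Answer: \frac{3}{5} + \frac{4}{5} \gamma_{12}. Note: both R and -R realise this M (trace \frac{11}{25}); the covering map identifies them, and the \gamma_{12}-coefficient sign is the tie-breaker.


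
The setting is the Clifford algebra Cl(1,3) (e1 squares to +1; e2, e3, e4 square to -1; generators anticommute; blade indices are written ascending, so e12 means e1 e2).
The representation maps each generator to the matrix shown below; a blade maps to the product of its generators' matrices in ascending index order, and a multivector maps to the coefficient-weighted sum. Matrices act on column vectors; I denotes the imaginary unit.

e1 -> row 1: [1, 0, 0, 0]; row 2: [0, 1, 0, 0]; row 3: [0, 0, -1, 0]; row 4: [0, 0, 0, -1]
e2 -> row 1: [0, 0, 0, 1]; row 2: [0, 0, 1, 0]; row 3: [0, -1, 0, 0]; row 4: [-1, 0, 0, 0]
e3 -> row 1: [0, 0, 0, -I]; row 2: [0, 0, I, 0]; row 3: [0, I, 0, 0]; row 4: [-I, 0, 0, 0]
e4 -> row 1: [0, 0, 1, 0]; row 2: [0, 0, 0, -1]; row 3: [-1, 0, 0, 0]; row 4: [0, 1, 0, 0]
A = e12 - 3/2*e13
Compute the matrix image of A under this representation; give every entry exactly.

Bivector images (products of the table entries): rho(e12) = rho(e1)rho(e2) = row 1: [0, 0, 0, 1]; row 2: [0, 0, 1, 0]; row 3: [0, 1, 0, 0]; row 4: [1, 0, 0, 0]; rho(e13) = rho(e1)rho(e3) = row 1: [0, 0, 0, -I]; row 2: [0, 0, I, 0]; row 3: [0, -I, 0, 0]; row 4: [I, 0, 0, 0].
M = (1)*rho(e12) + (-3/2)*rho(e13), summed entrywise:
Answer: row 1: [0, 0, 0, 1 + 3*I/2]; row 2: [0, 0, 1 - 3*I/2, 0]; row 3: [0, 1 + 3*I/2, 0, 0]; row 4: [1 - 3*I/2, 0, 0, 0]
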